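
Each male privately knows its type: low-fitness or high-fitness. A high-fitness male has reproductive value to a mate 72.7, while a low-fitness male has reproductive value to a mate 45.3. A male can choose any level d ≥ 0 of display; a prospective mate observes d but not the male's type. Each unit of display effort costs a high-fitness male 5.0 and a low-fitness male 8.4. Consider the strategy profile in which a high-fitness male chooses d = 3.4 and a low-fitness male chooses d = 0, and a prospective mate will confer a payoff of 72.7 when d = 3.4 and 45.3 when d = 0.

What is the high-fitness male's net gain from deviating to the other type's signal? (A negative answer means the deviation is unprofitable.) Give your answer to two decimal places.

-10.40

Playing d = 3.4 the high-fitness male receives 72.7 − 5.0 × 3.4 = 55.7.
Deviating to d = 0 yields 45.3 instead.
Gain from deviating: 45.3 − 55.7 = -10.40.
The gain is negative, so the high-fitness type's incentive-compatibility constraint is satisfied.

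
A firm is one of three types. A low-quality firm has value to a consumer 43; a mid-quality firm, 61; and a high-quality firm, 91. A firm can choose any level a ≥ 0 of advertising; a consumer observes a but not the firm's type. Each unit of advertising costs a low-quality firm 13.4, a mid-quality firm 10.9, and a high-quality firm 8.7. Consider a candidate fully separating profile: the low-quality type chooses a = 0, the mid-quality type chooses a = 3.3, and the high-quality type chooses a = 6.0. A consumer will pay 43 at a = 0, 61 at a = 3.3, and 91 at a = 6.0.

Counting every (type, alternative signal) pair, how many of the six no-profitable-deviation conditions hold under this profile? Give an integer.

Low-quality (own payoff 43): to a=3.3 gives 61 − 13.4×3.3 = 16.78 → no gain ✓; to a=6.0 gives 91 − 13.4×6.0 = 10.6 → no gain ✓.
Mid-quality (own payoff 61 − 10.9×3.3 = 25.03): to a=0 gives 43 → profitable ✗; to a=6.0 gives 91 − 10.9×6.0 = 25.6 → profitable ✗.
High-quality (own payoff 91 − 8.7×6.0 = 38.8): to a=0 gives 43 → profitable ✗; to a=3.3 gives 61 − 8.7×3.3 = 32.29 → no gain ✓.
3 of the 6 constraints hold; not an equilibrium.

3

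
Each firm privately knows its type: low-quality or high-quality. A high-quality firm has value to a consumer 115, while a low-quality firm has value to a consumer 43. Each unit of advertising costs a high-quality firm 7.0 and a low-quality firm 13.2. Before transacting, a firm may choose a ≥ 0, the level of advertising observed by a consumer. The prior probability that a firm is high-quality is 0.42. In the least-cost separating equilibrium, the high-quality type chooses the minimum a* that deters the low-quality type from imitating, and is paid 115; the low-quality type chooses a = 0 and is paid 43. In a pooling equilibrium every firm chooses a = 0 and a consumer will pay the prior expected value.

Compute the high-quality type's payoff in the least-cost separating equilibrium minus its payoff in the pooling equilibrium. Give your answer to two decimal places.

Least-cost separating signal: a* solves 43 = 115 − 13.2·a*, so a* = (115 − 43)/13.2 ≈ 5.4545.
High-quality type's separating payoff: 115 − 7.0 × a* = 115 − 7.0 × (115 − 43)/13.2 = 115 − 504/13.2 ≈ 76.8182.
Pooling payoff: 0.42 × 115 + 0.58 × 43 = 73.24.
Difference: 76.8182 − 73.24 = 3.5782, i.e. 3.58 to two decimal places.
The high-quality type prefers to separate.

3.58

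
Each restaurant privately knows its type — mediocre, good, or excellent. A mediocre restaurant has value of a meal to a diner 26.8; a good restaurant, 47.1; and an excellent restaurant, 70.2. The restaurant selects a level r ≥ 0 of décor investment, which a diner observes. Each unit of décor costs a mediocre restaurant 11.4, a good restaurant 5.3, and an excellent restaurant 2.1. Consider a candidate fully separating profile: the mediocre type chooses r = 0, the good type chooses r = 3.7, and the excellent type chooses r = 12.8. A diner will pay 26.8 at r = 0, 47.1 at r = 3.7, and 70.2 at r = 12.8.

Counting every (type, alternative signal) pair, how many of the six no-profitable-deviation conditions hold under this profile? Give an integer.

6

Excellent (own payoff 70.2 − 2.1×12.8 = 43.32): to r=0 gives 26.8 → no gain ✓; to r=3.7 gives 47.1 − 2.1×3.7 = 39.33 → no gain ✓.
Good (own payoff 47.1 − 5.3×3.7 = 27.49): to r=0 gives 26.8 → no gain ✓; to r=12.8 gives 70.2 − 5.3×12.8 = 2.36 → no gain ✓.
Mediocre (own payoff 26.8): to r=3.7 gives 47.1 − 11.4×3.7 = 4.92 → no gain ✓; to r=12.8 gives 70.2 − 11.4×12.8 = -75.72 → no gain ✓.
6 of the 6 constraints hold; this profile is a separating equilibrium.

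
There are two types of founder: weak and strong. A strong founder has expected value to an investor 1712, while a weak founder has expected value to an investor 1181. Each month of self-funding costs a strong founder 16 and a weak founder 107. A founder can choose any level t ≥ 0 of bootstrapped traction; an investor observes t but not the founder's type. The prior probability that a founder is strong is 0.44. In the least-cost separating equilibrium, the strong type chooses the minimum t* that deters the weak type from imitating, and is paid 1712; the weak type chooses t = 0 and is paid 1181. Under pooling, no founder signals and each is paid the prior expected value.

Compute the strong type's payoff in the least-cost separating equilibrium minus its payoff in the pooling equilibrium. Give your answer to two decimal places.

Least-cost separating signal: t* solves 1181 = 1712 − 107·t*, so t* = (1712 − 1181)/107 ≈ 4.9626.
Strong type's separating payoff: 1712 − 16 × t* = 1712 − 16 × (1712 − 1181)/107 = 1712 − 8496/107 ≈ 1632.5981.
Pooling payoff: 0.44 × 1712 + 0.56 × 1181 = 1414.64.
Difference: 1632.5981 − 1414.64 = 217.9581, i.e. 217.96 to two decimal places.
The strong type prefers to separate.

217.96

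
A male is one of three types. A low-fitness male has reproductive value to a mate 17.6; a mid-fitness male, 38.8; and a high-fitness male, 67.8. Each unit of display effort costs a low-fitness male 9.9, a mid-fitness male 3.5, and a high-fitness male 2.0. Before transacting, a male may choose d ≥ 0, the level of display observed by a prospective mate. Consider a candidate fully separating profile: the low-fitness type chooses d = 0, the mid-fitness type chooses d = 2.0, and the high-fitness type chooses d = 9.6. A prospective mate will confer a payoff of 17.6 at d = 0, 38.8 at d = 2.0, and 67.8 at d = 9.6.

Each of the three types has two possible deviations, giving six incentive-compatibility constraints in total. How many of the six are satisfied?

Mid-fitness (own payoff 38.8 − 3.5×2.0 = 31.8): to d=0 gives 17.6 → no gain ✓; to d=9.6 gives 67.8 − 3.5×9.6 = 34.2 → profitable ✗.
Low-fitness (own payoff 17.6): to d=2.0 gives 38.8 − 9.9×2.0 = 19 → profitable ✗; to d=9.6 gives 67.8 − 9.9×9.6 = -27.24 → no gain ✓.
High-fitness (own payoff 67.8 − 2.0×9.6 = 48.6): to d=0 gives 17.6 → no gain ✓; to d=2.0 gives 38.8 − 2.0×2.0 = 34.8 → no gain ✓.
4 of the 6 constraints hold; not an equilibrium.

4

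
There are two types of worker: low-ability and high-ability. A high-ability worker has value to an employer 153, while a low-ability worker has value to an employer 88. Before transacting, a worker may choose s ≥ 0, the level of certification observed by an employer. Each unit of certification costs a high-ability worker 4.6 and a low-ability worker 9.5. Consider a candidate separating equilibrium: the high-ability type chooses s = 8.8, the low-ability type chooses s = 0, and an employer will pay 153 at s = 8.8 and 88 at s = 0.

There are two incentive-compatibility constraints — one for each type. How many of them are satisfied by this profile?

2

High-ability type: signal → 153 − 4.6 × 8.8 = 112.52; deviate to 0 → 88. IC holds (112.52 ≥ 88).
Low-ability type: stay at 0 → 88; mimic → 153 − 9.5 × 8.8 = 69.4. IC holds (88 ≥ 69.4).
2 of 2 constraints hold, so this is a separating equilibrium.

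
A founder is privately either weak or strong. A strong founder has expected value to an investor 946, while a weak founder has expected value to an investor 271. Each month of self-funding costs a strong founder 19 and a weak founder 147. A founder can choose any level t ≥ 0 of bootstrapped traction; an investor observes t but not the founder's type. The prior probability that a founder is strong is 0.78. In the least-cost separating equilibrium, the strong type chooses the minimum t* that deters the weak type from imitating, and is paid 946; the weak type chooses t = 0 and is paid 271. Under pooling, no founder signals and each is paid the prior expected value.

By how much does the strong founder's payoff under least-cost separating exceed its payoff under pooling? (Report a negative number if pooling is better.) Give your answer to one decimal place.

Least-cost separating signal: t* solves 271 = 946 − 147·t*, so t* = (946 − 271)/147 ≈ 4.5918.
Strong type's separating payoff: 946 − 19 × t* = 946 − 19 × (946 − 271)/147 = 946 − 12825/147 ≈ 858.755.
Pooling payoff: 0.78 × 946 + 0.22 × 271 = 797.5.
Difference: 858.755 − 797.5 = 61.255, i.e. 61.3 to one decimal place.
The strong type prefers to separate.

61.3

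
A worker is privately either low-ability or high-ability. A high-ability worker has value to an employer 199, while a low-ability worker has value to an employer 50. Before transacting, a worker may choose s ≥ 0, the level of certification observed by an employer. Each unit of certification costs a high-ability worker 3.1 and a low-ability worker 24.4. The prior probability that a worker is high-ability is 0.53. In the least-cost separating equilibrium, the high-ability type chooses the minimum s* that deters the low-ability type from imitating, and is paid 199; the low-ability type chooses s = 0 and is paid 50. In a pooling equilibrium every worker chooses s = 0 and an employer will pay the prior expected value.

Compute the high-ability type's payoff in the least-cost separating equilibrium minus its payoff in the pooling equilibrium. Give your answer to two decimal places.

51.10

Least-cost separating signal: s* solves 50 = 199 − 24.4·s*, so s* = (199 − 50)/24.4 ≈ 6.1066.
High-ability type's separating payoff: 199 − 3.1 × s* = 199 − 3.1 × (199 − 50)/24.4 = 199 − 461.9/24.4 ≈ 180.0697.
Pooling payoff: 0.53 × 199 + 0.47 × 50 = 128.97.
Difference: 180.0697 − 128.97 = 51.0997, i.e. 51.10 to two decimal places.
The high-ability type prefers to separate.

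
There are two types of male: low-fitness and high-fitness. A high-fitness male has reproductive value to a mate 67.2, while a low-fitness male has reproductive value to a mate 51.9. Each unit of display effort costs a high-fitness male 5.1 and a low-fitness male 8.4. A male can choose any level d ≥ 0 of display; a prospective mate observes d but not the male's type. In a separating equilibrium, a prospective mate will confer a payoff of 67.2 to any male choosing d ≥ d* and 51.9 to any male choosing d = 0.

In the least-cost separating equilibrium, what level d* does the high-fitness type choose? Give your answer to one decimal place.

1.8

A low-fitness male choosing d = 0 receives 51.9.
Imitating at d* instead would pay 67.2 at cost 8.4·d*, netting 67.2 − 8.4·d*.
Indifference: 51.9 = 67.2 − 8.4·d*, so d* = (67.2 − 51.9) / 8.4 ≈ 1.8.
At d* the low-fitness type's incentive constraint just binds; the high-fitness type strictly prefers d* since its per-unit cost is lower.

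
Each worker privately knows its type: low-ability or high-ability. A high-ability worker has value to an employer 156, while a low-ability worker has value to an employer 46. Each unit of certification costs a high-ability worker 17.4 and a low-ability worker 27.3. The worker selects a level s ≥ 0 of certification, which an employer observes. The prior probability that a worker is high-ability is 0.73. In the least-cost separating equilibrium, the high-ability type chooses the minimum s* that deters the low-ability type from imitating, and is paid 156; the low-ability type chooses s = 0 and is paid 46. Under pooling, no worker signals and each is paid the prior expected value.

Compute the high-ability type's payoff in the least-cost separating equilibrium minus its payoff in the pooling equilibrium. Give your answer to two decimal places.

Least-cost separating signal: s* solves 46 = 156 − 27.3·s*, so s* = (156 − 46)/27.3 ≈ 4.0293.
High-ability type's separating payoff: 156 − 17.4 × s* = 156 − 17.4 × (156 − 46)/27.3 = 156 − 1914/27.3 ≈ 85.8901.
Pooling payoff: 0.73 × 156 + 0.27 × 46 = 126.3.
Difference: 85.8901 − 126.3 = -40.4099, i.e. -40.41 to two decimal places.
The high-ability type would prefer the pooling outcome.

-40.41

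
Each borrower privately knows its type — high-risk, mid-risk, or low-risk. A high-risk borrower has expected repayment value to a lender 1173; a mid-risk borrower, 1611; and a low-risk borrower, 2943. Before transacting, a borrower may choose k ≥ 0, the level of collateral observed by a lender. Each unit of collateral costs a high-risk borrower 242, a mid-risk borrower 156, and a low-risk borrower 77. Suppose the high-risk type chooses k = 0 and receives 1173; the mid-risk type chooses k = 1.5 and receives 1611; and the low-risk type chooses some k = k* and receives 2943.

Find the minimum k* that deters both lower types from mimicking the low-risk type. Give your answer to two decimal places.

Mid-risk type (on-path payoff 1611 − 156×1.5 = 1377) won't mimic when 1377 ≥ 2943 − 156·k*, i.e. k* ≥ 10.04.
High-risk type (on-path payoff 1173) won't mimic when 1173 ≥ 2943 − 242·k*, i.e. k* ≥ 7.31.
Both must hold, so k* = max(7.31, 10.04) = 10.04. The mid-risk type's constraint binds.

10.04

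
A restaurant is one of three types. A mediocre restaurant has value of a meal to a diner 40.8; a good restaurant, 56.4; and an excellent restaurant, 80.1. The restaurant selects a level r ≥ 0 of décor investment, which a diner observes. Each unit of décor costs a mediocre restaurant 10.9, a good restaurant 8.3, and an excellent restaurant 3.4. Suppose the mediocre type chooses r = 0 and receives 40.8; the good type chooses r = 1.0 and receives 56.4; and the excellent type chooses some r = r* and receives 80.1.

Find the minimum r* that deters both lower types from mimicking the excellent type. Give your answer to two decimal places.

3.86

Good type (on-path payoff 56.4 − 8.3×1.0 = 48.1) won't mimic when 48.1 ≥ 80.1 − 8.3·r*, i.e. r* ≥ 3.86.
Mediocre type (on-path payoff 40.8) won't mimic when 40.8 ≥ 80.1 − 10.9·r*, i.e. r* ≥ 3.61.
Both must hold, so r* = max(3.61, 3.86) = 3.86. The good type's constraint binds.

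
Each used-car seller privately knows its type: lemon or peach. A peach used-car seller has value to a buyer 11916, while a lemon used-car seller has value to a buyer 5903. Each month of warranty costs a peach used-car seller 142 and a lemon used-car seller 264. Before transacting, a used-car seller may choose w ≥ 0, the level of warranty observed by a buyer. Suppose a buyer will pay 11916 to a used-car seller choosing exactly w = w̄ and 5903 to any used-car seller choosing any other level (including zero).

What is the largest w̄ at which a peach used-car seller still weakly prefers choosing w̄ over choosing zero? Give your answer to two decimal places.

Choosing w̄ yields the peach type 11916 − 142·w̄; choosing zero yields 5903.
The peach type is indifferent at 11916 − 142·w̄ = 5903, i.e. w̄ = (11916 − 5903) / 142 ≈ 42.35.
For any w̄ above 42.35 the peach type would rather pool at zero, so separation collapses.

42.35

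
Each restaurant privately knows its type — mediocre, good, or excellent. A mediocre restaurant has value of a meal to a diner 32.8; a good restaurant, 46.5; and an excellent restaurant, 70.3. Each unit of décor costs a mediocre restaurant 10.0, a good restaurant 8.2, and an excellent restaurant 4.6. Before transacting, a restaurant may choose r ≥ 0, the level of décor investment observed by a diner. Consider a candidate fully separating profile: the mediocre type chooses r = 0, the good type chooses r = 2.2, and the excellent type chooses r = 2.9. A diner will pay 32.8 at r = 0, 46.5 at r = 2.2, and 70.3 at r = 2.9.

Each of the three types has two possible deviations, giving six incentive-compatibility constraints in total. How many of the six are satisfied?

Excellent (own payoff 70.3 − 4.6×2.9 = 56.96): to r=0 gives 32.8 → no gain ✓; to r=2.2 gives 46.5 − 4.6×2.2 = 36.38 → no gain ✓.
Mediocre (own payoff 32.8): to r=2.2 gives 46.5 − 10.0×2.2 = 24.5 → no gain ✓; to r=2.9 gives 70.3 − 10.0×2.9 = 41.3 → profitable ✗.
Good (own payoff 46.5 − 8.2×2.2 = 28.46): to r=0 gives 32.8 → profitable ✗; to r=2.9 gives 70.3 − 8.2×2.9 = 46.52 → profitable ✗.
3 of the 6 constraints hold; not an equilibrium.

3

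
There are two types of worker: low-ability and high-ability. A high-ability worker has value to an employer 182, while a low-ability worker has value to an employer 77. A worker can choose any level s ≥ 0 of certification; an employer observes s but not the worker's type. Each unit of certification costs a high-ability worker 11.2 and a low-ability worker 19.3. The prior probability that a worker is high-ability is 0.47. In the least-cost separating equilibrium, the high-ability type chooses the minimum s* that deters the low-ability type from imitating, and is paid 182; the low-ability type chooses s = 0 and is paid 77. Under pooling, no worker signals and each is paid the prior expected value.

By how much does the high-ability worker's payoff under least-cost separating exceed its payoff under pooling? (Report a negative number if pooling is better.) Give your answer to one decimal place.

Least-cost separating signal: s* solves 77 = 182 − 19.3·s*, so s* = (182 − 77)/19.3 ≈ 5.4404.
High-ability type's separating payoff: 182 − 11.2 × s* = 182 − 11.2 × (182 − 77)/19.3 = 182 − 1176/19.3 ≈ 121.067.
Pooling payoff: 0.47 × 182 + 0.53 × 77 = 126.35.
Difference: 121.067 − 126.35 = -5.283, i.e. -5.3 to one decimal place.
The high-ability type would prefer the pooling outcome.

-5.3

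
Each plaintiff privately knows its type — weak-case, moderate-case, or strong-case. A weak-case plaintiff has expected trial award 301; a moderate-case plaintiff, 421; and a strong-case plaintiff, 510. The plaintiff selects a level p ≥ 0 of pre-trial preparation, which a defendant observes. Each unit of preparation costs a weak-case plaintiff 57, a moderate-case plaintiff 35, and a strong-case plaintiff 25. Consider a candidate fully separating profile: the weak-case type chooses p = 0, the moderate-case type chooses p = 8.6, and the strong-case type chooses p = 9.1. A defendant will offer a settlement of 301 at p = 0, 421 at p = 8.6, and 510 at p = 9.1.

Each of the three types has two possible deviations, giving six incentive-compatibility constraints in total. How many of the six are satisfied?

Weak-case (own payoff 301): to p=8.6 gives 421 − 57×8.6 = -69.2 → no gain ✓; to p=9.1 gives 510 − 57×9.1 = -8.7 → no gain ✓.
Moderate-case (own payoff 421 − 35×8.6 = 120): to p=0 gives 301 → profitable ✗; to p=9.1 gives 510 − 35×9.1 = 191.5 → profitable ✗.
Strong-case (own payoff 510 − 25×9.1 = 282.5): to p=0 gives 301 → profitable ✗; to p=8.6 gives 421 − 25×8.6 = 206 → no gain ✓.
3 of the 6 constraints hold; not an equilibrium.

3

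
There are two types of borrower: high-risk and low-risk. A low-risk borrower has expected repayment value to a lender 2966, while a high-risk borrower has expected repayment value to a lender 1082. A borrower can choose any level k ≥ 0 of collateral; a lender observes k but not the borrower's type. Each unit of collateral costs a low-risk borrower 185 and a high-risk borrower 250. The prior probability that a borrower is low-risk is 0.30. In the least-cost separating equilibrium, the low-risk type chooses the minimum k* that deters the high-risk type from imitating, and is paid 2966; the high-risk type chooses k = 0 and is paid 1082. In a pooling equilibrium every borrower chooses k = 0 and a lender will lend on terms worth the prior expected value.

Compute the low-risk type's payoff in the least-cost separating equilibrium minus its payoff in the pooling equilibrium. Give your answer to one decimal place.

-75.4

Least-cost separating signal: k* solves 1082 = 2966 − 250·k*, so k* = (2966 − 1082)/250 = 7.536.
Low-risk type's separating payoff: 2966 − 185 × k* = 2966 − 185 × (2966 − 1082)/250 = 2966 − 348540/250 = 1571.84.
Pooling payoff: 0.30 × 2966 + 0.70 × 1082 = 1647.2.
Difference: 1571.84 − 1647.2 = -75.36, i.e. -75.4 to one decimal place.
The low-risk type would prefer the pooling outcome.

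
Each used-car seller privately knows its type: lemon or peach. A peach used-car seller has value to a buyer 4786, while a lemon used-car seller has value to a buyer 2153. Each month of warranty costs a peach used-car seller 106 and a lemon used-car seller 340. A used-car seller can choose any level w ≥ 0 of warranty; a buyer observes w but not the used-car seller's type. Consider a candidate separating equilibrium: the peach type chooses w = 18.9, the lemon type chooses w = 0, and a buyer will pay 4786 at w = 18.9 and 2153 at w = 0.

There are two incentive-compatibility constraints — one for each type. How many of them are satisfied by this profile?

Peach type: signal → 4786 − 106 × 18.9 = 2782.6; deviate to 0 → 2153. IC holds (2782.6 ≥ 2153).
Lemon type: stay at 0 → 2153; mimic → 4786 − 340 × 18.9 = -1640. IC holds (2153 ≥ -1640).
2 of 2 constraints hold, so this is a separating equilibrium.

2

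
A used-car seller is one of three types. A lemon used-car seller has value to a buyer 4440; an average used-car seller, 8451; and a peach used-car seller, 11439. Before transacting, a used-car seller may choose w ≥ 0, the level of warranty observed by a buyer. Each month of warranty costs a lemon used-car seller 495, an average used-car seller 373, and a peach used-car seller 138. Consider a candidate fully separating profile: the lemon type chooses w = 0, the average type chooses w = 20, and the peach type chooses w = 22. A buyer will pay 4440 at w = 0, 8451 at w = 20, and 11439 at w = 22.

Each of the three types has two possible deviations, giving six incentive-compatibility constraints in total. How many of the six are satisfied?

Peach (own payoff 11439 − 138×22 = 8403): to w=0 gives 4440 → no gain ✓; to w=20 gives 8451 − 138×20 = 5691 → no gain ✓.
Average (own payoff 8451 − 373×20 = 991): to w=0 gives 4440 → profitable ✗; to w=22 gives 11439 − 373×22 = 3233 → profitable ✗.
Lemon (own payoff 4440): to w=20 gives 8451 − 495×20 = -1449 → no gain ✓; to w=22 gives 11439 − 495×22 = 549 → no gain ✓.
4 of the 6 constraints hold; not an equilibrium.

4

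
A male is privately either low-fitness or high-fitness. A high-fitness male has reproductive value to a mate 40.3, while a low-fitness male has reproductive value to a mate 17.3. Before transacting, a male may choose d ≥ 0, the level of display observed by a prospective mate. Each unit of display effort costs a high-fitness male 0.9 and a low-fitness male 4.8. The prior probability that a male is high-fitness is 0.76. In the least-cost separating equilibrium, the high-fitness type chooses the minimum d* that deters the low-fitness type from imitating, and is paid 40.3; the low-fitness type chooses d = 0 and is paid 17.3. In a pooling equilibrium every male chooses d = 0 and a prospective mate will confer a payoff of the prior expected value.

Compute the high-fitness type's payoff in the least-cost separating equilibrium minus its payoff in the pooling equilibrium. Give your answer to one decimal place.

1.2

Least-cost separating signal: d* solves 17.3 = 40.3 − 4.8·d*, so d* = (40.3 − 17.3)/4.8 ≈ 4.7917.
High-fitness type's separating payoff: 40.3 − 0.9 × d* = 40.3 − 0.9 × (40.3 − 17.3)/4.8 = 40.3 − 20.7/4.8 ≈ 35.988.
Pooling payoff: 0.76 × 40.3 + 0.24 × 17.3 = 34.78.
Difference: 35.988 − 34.78 = 1.208, i.e. 1.2 to one decimal place.
The high-fitness type prefers to separate.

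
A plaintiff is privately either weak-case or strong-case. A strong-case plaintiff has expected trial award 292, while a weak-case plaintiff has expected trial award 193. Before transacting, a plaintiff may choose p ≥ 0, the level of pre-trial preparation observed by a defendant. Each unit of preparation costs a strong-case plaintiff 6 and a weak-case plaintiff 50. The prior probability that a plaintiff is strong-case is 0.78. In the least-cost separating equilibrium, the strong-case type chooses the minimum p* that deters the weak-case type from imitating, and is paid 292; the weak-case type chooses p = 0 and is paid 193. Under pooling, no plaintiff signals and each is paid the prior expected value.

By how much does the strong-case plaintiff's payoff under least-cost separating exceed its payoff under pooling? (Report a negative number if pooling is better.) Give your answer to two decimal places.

9.90

Least-cost separating signal: p* solves 193 = 292 − 50·p*, so p* = (292 − 193)/50 = 1.98.
Strong-case type's separating payoff: 292 − 6 × p* = 292 − 6 × (292 − 193)/50 = 292 − 594/50 = 280.12.
Pooling payoff: 0.78 × 292 + 0.22 × 193 = 270.22.
Difference: 280.12 − 270.22 = 9.90.
The strong-case type prefers to separate.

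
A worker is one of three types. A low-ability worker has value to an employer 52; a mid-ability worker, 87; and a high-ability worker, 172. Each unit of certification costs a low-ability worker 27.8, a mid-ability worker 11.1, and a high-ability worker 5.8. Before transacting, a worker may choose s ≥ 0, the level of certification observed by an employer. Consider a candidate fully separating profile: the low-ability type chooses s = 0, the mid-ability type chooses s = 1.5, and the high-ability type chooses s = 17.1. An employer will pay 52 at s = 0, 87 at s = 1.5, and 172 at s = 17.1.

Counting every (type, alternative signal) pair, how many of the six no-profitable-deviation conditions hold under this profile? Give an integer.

Mid-ability (own payoff 87 − 11.1×1.5 = 70.35): to s=0 gives 52 → no gain ✓; to s=17.1 gives 172 − 11.1×17.1 = -17.81 → no gain ✓.
Low-ability (own payoff 52): to s=1.5 gives 87 − 27.8×1.5 = 45.3 → no gain ✓; to s=17.1 gives 172 − 27.8×17.1 = -303.38 → no gain ✓.
High-ability (own payoff 172 − 5.8×17.1 = 72.82): to s=0 gives 52 → no gain ✓; to s=1.5 gives 87 − 5.8×1.5 = 78.3 → profitable ✗.
5 of the 6 constraints hold; not an equilibrium.

5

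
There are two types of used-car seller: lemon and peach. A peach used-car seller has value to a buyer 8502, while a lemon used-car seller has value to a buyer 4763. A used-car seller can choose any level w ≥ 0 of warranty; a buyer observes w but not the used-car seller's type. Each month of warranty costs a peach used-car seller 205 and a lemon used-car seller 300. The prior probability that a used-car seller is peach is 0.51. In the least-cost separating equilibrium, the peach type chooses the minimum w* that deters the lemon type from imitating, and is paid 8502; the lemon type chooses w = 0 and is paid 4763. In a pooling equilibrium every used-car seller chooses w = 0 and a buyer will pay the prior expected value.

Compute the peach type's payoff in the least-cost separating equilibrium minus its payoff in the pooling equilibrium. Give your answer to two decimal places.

-722.87

Least-cost separating signal: w* solves 4763 = 8502 − 300·w*, so w* = (8502 − 4763)/300 ≈ 12.4633.
Peach type's separating payoff: 8502 − 205 × w* = 8502 − 205 × (8502 − 4763)/300 = 8502 − 766495/300 ≈ 5947.0167.
Pooling payoff: 0.51 × 8502 + 0.49 × 4763 = 6669.89.
Difference: 5947.0167 − 6669.89 = -722.8733, i.e. -722.87 to two decimal places.
The peach type would prefer the pooling outcome.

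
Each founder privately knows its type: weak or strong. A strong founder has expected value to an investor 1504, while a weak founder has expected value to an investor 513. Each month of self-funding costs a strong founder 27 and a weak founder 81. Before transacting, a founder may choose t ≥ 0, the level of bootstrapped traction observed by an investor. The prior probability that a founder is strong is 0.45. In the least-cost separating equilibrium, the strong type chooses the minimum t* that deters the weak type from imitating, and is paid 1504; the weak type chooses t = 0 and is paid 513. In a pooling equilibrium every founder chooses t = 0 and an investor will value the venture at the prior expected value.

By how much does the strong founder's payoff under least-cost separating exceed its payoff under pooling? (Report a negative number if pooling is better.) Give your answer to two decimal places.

Least-cost separating signal: t* solves 513 = 1504 − 81·t*, so t* = (1504 − 513)/81 ≈ 12.2346.
Strong type's separating payoff: 1504 − 27 × t* = 1504 − 27 × (1504 − 513)/81 = 1504 − 26757/81 ≈ 1173.6667.
Pooling payoff: 0.45 × 1504 + 0.55 × 513 = 958.95.
Difference: 1173.6667 − 958.95 = 214.7167, i.e. 214.72 to two decimal places.
The strong type prefers to separate.

214.72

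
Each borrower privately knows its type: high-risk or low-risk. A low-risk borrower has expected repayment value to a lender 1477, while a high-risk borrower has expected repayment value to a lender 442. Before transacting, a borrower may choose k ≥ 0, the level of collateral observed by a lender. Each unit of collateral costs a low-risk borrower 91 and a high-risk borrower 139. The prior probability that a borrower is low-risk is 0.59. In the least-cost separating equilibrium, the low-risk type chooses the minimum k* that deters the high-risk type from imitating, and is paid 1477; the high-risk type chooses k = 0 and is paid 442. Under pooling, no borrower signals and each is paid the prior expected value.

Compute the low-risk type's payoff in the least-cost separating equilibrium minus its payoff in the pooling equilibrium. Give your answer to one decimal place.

Least-cost separating signal: k* solves 442 = 1477 − 139·k*, so k* = (1477 − 442)/139 ≈ 7.4460.
Low-risk type's separating payoff: 1477 − 91 × k* = 1477 − 91 × (1477 − 442)/139 = 1477 − 94185/139 ≈ 799.410.
Pooling payoff: 0.59 × 1477 + 0.41 × 442 = 1052.65.
Difference: 799.410 − 1052.65 = -253.24, i.e. -253.2 to one decimal place.
The low-risk type would prefer the pooling outcome.

-253.2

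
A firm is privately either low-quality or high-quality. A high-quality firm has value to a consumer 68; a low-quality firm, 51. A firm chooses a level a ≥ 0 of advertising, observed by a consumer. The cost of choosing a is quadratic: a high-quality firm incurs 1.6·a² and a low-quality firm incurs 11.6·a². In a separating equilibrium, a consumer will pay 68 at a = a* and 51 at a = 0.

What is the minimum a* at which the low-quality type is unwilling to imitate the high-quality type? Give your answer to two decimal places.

The low-quality type at a = 0 receives 51; imitating at a* yields 68 − 11.6·a*².
Indifference: 51 = 68 − 11.6·a*², so a*² = (68 − 51) / 11.6 ≈ 1.4655.
a* = √1.4655 ≈ 1.21.

1.21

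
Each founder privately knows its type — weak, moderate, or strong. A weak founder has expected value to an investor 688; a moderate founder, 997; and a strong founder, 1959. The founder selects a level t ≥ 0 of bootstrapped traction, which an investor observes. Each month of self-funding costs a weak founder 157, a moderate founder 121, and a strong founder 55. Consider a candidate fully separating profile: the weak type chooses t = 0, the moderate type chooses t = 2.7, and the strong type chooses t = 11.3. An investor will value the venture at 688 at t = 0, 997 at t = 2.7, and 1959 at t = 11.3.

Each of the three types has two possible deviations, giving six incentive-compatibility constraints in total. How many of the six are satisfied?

5

Moderate (own payoff 997 − 121×2.7 = 670.3): to t=0 gives 688 → profitable ✗; to t=11.3 gives 1959 − 121×11.3 = 591.7 → no gain ✓.
Weak (own payoff 688): to t=2.7 gives 997 − 157×2.7 = 573.1 → no gain ✓; to t=11.3 gives 1959 − 157×11.3 = 184.9 → no gain ✓.
Strong (own payoff 1959 − 55×11.3 = 1337.5): to t=0 gives 688 → no gain ✓; to t=2.7 gives 997 − 55×2.7 = 848.5 → no gain ✓.
5 of the 6 constraints hold; not an equilibrium.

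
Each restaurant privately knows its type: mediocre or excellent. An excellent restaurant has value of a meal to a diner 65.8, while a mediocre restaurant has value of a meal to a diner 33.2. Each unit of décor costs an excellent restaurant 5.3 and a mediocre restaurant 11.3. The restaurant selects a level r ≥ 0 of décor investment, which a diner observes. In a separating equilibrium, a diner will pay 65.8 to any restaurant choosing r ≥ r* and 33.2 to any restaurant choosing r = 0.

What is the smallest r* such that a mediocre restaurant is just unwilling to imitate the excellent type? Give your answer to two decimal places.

2.88

A mediocre restaurant choosing r = 0 receives 33.2.
Imitating at r* instead would pay 65.8 at cost 11.3·r*, netting 65.8 − 11.3·r*.
Indifference: 33.2 = 65.8 − 11.3·r*, so r* = (65.8 − 33.2) / 11.3 ≈ 2.88.
This is the mediocre type's binding incentive-compatibility constraint; any r ≥ 2.88 sustains separation on that side.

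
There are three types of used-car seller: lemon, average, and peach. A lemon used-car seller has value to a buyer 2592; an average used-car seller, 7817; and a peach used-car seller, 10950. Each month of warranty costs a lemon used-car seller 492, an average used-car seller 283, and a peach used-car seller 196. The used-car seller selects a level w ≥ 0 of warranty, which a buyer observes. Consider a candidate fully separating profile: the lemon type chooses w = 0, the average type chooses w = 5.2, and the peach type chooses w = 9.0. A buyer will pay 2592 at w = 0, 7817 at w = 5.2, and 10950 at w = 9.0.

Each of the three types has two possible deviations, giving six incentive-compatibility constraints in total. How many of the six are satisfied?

Peach (own payoff 10950 − 196×9.0 = 9186): to w=0 gives 2592 → no gain ✓; to w=5.2 gives 7817 − 196×5.2 = 6797.8 → no gain ✓.
Average (own payoff 7817 − 283×5.2 = 6345.4): to w=0 gives 2592 → no gain ✓; to w=9.0 gives 10950 − 283×9.0 = 8403 → profitable ✗.
Lemon (own payoff 2592): to w=5.2 gives 7817 − 492×5.2 = 5258.6 → profitable ✗; to w=9.0 gives 10950 − 492×9.0 = 6522 → profitable ✗.
3 of the 6 constraints hold; not an equilibrium.

3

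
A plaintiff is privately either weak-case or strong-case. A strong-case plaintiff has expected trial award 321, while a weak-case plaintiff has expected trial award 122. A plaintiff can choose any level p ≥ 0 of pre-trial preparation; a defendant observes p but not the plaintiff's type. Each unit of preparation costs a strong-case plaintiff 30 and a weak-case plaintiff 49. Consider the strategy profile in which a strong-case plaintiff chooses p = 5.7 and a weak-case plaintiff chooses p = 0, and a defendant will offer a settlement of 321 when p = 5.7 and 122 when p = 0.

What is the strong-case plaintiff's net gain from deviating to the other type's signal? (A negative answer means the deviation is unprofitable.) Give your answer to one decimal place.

-28.0

Playing p = 5.7 the strong-case plaintiff receives 321 − 30 × 5.7 = 150.
Deviating to p = 0 yields 122 instead.
Gain from deviating: 122 − 150 = -28.0.
The gain is negative, so the strong-case type's incentive-compatibility constraint is satisfied.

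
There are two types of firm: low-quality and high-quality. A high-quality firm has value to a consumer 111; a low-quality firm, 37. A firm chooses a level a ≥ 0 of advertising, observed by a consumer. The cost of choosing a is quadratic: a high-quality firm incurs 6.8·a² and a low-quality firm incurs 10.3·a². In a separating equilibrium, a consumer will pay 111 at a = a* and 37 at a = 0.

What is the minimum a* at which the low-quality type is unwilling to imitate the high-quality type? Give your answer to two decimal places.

The low-quality type at a = 0 receives 37; imitating at a* yields 111 − 10.3·a*².
Indifference: 37 = 111 − 10.3·a*², so a*² = (111 − 37) / 10.3 ≈ 7.1845.
a* = √7.1845 ≈ 2.68.

2.68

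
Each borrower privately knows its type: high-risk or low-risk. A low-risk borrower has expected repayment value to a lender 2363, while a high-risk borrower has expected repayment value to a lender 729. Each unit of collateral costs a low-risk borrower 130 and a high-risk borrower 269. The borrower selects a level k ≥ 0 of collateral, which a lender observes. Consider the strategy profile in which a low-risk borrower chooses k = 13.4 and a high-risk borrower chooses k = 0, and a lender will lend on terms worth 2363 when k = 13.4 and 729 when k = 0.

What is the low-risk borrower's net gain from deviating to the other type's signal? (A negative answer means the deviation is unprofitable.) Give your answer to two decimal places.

Playing k = 13.4 the low-risk borrower receives 2363 − 130 × 13.4 = 621.
Deviating to k = 0 yields 729 instead.
Gain from deviating: 729 − 621 = 108.00.
The gain is positive, so the low-risk type's incentive-compatibility constraint is violated — this profile is not a separating equilibrium.

108.00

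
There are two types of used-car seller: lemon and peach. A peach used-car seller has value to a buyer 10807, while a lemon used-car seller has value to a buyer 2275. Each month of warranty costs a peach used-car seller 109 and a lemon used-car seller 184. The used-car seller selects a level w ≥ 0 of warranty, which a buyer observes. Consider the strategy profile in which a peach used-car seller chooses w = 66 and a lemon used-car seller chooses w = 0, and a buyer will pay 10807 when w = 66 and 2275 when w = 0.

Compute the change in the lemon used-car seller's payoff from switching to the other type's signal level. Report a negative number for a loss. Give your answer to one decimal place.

Playing w = 0 the lemon used-car seller receives 2275.
Deviating to w = 66 brings payment 10807 at cost 184 × 66 = 12144, netting -1337.
Gain from deviating: -1337 − 2275 = -3612.0.
The gain is negative, so the lemon type's incentive-compatibility constraint is satisfied.

-3612.0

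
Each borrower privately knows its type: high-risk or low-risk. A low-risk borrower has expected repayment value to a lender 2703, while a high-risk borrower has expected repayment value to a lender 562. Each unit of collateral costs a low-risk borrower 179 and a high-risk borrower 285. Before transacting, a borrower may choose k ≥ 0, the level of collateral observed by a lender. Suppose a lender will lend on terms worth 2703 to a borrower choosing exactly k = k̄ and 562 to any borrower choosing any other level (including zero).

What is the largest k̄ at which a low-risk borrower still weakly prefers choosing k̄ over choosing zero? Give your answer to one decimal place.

Choosing k̄ yields the low-risk type 2703 − 179·k̄; choosing zero yields 562.
The low-risk type is indifferent at 2703 − 179·k̄ = 562, i.e. k̄ = (2703 − 562) / 179 ≈ 12.0.
For any k̄ above 12.0 the low-risk type would rather pool at zero, so separation collapses.

12.0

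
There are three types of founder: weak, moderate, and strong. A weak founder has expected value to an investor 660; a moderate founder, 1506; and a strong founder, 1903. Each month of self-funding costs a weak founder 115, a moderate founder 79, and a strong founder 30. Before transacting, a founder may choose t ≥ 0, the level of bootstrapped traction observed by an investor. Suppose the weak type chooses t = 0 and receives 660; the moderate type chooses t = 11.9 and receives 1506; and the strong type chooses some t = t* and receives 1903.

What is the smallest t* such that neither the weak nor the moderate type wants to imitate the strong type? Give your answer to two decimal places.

Weak type (on-path payoff 660) won't mimic when 660 ≥ 1903 − 115·t*, i.e. t* ≥ 10.81.
Moderate type (on-path payoff 1506 − 79×11.9 = 565.9) won't mimic when 565.9 ≥ 1903 − 79·t*, i.e. t* ≥ 16.93.
Both must hold, so t* = max(10.81, 16.93) = 16.93. The moderate type's constraint binds.

16.93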